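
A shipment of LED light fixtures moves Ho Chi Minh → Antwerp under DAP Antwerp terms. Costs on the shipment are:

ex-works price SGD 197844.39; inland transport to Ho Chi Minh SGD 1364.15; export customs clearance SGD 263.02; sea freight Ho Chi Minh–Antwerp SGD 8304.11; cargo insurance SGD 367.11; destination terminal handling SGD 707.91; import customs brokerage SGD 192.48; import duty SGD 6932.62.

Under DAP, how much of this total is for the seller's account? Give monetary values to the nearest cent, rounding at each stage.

Seller's account: SGD 208850.69

DAP: the seller bears all costs to the named destination except import duty and clearance.
Seller's account: goods 197844.39 + inland to port 1364.15 + export clearance 263.02 + freight 8304.11 + insurance 367.11 + destination terminal 707.91 = 208850.69
Buyer's account: brokerage 192.48 + duty 6932.62 = 7125.10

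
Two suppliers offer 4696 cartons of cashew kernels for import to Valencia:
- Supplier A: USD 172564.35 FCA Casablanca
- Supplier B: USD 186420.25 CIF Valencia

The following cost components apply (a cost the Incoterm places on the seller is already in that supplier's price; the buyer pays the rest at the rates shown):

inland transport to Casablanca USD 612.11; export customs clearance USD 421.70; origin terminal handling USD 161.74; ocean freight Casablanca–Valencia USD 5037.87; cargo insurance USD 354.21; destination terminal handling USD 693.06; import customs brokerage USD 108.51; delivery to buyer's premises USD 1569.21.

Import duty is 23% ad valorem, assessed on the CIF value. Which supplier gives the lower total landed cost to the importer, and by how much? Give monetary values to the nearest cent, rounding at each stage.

Supplier A (FCA):
CIF value = FCA price + origin terminal + freight + insurance = 172564.35 + 161.74 + 5037.87 + 354.21 = 178118.17
Import duty = 178118.17 × 23% = 40967.18
Buyer bears (A): 161.74 + 5037.87 + 354.21 + 693.06 + 108.51 + 1569.21 = 7924.60
Landed cost (A) = invoice 172564.35 + 7924.60 + duty 40967.18 = 221456.13
Supplier B (CIF):
The CIF price already equals the CIF value: 186420.25
Import duty = 186420.25 × 23% = 42876.66
Buyer bears (B): 693.06 + 108.51 + 1569.21 = 2370.78
Landed cost (B) = invoice 186420.25 + 2370.78 + duty 42876.66 = 231667.69
Difference = |221456.13 − 231667.69| = 10211.56

Supplier A is cheaper by USD 10211.56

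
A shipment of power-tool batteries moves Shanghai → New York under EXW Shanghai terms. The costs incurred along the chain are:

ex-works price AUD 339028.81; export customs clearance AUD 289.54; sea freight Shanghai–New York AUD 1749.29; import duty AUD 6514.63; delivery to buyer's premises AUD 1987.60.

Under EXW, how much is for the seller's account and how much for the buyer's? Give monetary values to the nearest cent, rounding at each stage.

EXW: the seller makes goods available at their premises; the buyer bears all onward costs.
Seller's account: goods 339028.81 = 339028.81
Buyer's account: export clearance 289.54 + freight 1749.29 + duty 6514.63 + delivery 1987.60 = 10541.06

Seller: AUD 339028.81; buyer: AUD 10541.06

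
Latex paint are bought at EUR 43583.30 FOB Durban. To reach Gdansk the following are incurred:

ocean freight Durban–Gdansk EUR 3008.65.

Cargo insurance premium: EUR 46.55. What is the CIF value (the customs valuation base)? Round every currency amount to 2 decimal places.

CIF value: EUR 46638.50

CIF = FOB price + freight + insurance
CIF = 43583.30 + 3008.65 + 46.55 = 46638.50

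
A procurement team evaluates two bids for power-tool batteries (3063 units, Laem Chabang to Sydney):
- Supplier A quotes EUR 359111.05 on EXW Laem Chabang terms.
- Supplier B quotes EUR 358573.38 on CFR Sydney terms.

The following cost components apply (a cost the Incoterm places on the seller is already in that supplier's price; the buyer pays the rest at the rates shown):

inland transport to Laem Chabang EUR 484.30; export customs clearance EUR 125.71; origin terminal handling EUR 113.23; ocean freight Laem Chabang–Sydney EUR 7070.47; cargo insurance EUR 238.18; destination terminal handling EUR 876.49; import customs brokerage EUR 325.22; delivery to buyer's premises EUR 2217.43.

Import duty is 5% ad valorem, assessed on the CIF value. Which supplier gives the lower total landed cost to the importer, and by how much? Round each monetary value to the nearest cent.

Supplier B is cheaper by EUR 8747.95

Supplier A (EXW):
CIF value = EXW price + inland to port + export clearance + origin terminal + freight + insurance = 359111.05 + 484.30 + 125.71 + 113.23 + 7070.47 + 238.18 = 367142.94
Import duty = 367142.94 × 5% = 18357.15
Buyer bears (A): 484.30 + 125.71 + 113.23 + 7070.47 + 238.18 + 876.49 + 325.22 + 2217.43 = 11451.03
Landed cost (A) = invoice 359111.05 + 11451.03 + duty 18357.15 = 388919.23
Supplier B (CFR):
CIF value = CFR price + insurance = 358573.38 + 238.18 = 358811.56
Import duty = 358811.56 × 5% = 17940.58
Buyer bears (B): 238.18 + 876.49 + 325.22 + 2217.43 = 3657.32
Landed cost (B) = invoice 358573.38 + 3657.32 + duty 17940.58 = 380171.28
Difference = |388919.23 − 380171.28| = 8747.95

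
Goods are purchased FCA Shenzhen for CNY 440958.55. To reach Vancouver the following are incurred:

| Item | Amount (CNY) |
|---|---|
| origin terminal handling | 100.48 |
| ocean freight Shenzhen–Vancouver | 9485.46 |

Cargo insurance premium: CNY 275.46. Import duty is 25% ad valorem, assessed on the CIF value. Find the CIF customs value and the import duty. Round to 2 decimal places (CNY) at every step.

CIF = FCA price + pre-shipment costs + freight + insurance
CIF = 440958.55 + 100.48 + 9485.46 + 275.46 = 450819.95
Import duty = 450819.95 × 25% = 112704.99

CIF value: CNY 450819.95; import duty: CNY 112704.99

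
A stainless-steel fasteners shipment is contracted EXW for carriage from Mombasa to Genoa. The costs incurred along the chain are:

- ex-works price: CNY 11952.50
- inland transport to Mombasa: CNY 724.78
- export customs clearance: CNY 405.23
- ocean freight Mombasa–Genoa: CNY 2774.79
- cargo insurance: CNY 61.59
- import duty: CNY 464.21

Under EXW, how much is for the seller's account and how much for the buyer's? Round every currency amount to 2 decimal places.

EXW: the seller makes goods available at their premises; the buyer bears all onward costs.
Seller's account: goods 11952.50 = 11952.50
Buyer's account: inland to port 724.78 + export clearance 405.23 + freight 2774.79 + insurance 61.59 + duty 464.21 = 4430.60

Seller: CNY 11952.50; buyer: CNY 4430.60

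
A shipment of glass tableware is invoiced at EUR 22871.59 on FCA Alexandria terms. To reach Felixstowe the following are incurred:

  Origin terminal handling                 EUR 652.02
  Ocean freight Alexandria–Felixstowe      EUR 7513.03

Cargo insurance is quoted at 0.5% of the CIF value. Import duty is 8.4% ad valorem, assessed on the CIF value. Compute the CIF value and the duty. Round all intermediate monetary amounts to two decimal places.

CIF value: EUR 31192.60; import duty: EUR 2620.18

Let C be the CIF value. C = FCA price + pre-shipment costs + freight + 0.5% × C
C − 0.5% × C = 22871.59 + 652.02 + 7513.03
0.995 × C = 31036.64
C = 31036.64 / 0.995 = 31192.60
Insurance premium = 0.5% × 31192.60 = 155.96
Import duty = 31192.60 × 8.4% = 2620.18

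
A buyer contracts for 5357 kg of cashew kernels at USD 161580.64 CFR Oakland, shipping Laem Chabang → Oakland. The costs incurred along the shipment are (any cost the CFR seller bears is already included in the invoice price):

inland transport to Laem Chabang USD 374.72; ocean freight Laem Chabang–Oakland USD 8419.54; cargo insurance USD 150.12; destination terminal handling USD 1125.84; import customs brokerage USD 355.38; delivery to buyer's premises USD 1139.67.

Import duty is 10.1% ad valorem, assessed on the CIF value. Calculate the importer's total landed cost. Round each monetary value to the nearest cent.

CFR: the seller pays costs through ocean freight to the destination port, but not insurance.
Already in the invoice (seller's account under CFR): inland to port, freight — exclude.
CIF value = CFR price + insurance = 161580.64 + 150.12 = 161730.76
Import duty = 161730.76 × 10.1% = 16334.81
Buyer bears: insurance 150.12 + destination terminal 1125.84 + brokerage 355.38 + delivery 1139.67 + duty 16334.81 = 19105.82
Landed cost = invoice 161580.64 + 19105.82 = 180686.46

Total landed cost: USD 180686.46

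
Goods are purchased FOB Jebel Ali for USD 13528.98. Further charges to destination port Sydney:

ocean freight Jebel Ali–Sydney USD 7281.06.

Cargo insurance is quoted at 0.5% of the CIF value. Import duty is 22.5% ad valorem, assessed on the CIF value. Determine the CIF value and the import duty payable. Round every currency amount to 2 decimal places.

Let C be the CIF value. C = FOB price + freight + 0.5% × C
C − 0.5% × C = 13528.98 + 7281.06
0.995 × C = 20810.04
C = 20810.04 / 0.995 = 20914.61
Insurance premium = 0.5% × 20914.61 = 104.57
Import duty = 20914.61 × 22.5% = 4705.79

CIF value: USD 20914.61; import duty: USD 4705.79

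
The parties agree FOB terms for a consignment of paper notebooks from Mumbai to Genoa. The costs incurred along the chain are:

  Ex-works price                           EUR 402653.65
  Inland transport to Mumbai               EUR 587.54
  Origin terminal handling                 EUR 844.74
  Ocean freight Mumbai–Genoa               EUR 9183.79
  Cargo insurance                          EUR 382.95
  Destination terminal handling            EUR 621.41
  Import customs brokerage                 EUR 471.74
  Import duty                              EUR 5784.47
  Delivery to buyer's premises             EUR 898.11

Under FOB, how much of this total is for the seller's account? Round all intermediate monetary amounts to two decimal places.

Seller's account: EUR 404085.93

FOB: the seller bears costs until goods are on board at the origin port; the buyer bears freight, insurance and all costs thereafter.
Seller's account: goods 402653.65 + inland to port 587.54 + origin terminal 844.74 = 404085.93
Buyer's account: freight 9183.79 + insurance 382.95 + destination terminal 621.41 + brokerage 471.74 + duty 5784.47 + delivery 898.11 = 17342.47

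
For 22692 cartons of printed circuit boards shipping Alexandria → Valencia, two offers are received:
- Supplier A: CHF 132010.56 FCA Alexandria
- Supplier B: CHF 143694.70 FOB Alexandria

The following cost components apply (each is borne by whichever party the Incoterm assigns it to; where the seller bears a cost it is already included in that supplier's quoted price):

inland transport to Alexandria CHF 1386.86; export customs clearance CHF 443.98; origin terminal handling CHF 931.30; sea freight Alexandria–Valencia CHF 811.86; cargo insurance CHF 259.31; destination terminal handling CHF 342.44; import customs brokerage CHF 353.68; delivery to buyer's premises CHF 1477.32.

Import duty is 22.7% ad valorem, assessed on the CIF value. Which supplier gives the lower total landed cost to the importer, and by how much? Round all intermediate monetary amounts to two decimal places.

Supplier A is cheaper by CHF 13193.73

Supplier A (FCA):
CIF value = FCA price + origin terminal + freight + insurance = 132010.56 + 931.30 + 811.86 + 259.31 = 134013.03
Import duty = 134013.03 × 22.7% = 30420.96
Buyer bears (A): 931.30 + 811.86 + 259.31 + 342.44 + 353.68 + 1477.32 = 4175.91
Landed cost (A) = invoice 132010.56 + 4175.91 + duty 30420.96 = 166607.43
Supplier B (FOB):
CIF value = FOB price + freight + insurance = 143694.70 + 811.86 + 259.31 = 144765.87
Import duty = 144765.87 × 22.7% = 32861.85
Buyer bears (B): 811.86 + 259.31 + 342.44 + 353.68 + 1477.32 = 3244.61
Landed cost (B) = invoice 143694.70 + 3244.61 + duty 32861.85 = 179801.16
Difference = |166607.43 − 179801.16| = 13193.73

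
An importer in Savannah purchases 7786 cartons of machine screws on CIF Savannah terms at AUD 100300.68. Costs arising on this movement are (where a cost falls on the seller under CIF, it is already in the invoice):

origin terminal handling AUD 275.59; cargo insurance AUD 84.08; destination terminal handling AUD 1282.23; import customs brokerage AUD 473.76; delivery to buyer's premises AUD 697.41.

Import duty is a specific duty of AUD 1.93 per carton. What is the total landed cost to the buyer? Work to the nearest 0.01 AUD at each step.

CIF: the seller pays costs through ocean freight and marine insurance to the destination port.
Already in the invoice (seller's account under CIF): origin terminal, insurance — exclude.
The CIF price already equals the CIF value: 100300.68
Import duty = 7786 × 1.93 = 15026.98
Buyer bears: destination terminal 1282.23 + brokerage 473.76 + delivery 697.41 + duty 15026.98 = 17480.38
Landed cost = invoice 100300.68 + 17480.38 = 117781.06

Total landed cost: AUD 117781.06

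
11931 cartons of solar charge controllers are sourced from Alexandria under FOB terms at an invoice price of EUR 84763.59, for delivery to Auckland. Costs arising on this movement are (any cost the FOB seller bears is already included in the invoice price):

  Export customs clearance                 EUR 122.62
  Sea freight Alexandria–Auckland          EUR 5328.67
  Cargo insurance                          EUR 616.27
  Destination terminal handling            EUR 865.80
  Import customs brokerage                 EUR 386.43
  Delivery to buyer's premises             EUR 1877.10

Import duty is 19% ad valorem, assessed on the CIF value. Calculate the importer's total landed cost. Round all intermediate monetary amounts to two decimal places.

Total landed cost: EUR 111072.48

FOB: the seller bears costs until goods are on board at the origin port; the buyer bears freight, insurance and all costs thereafter.
Already in the invoice (seller's account under FOB): export clearance — exclude.
CIF value = FOB price + freight + insurance = 84763.59 + 5328.67 + 616.27 = 90708.53
Import duty = 90708.53 × 19% = 17234.62
Buyer bears: freight 5328.67 + insurance 616.27 + destination terminal 865.80 + brokerage 386.43 + delivery 1877.10 + duty 17234.62 = 26308.89
Landed cost = invoice 84763.59 + 26308.89 = 111072.48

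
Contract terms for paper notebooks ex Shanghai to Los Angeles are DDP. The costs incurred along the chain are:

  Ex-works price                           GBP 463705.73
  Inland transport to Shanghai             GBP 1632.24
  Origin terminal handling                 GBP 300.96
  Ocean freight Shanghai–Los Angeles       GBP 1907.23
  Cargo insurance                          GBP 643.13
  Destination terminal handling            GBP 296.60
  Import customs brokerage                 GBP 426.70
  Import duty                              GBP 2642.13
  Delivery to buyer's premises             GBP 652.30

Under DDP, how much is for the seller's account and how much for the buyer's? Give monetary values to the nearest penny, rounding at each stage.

Seller: GBP 472207.02; buyer: GBP 0.00

DDP: the seller bears all costs including import duty.
Seller's account: goods 463705.73 + inland to port 1632.24 + origin terminal 300.96 + freight 1907.23 + insurance 643.13 + destination terminal 296.60 + brokerage 426.70 + duty 2642.13 + delivery 652.30 = 472207.02
Buyer's account: 0.00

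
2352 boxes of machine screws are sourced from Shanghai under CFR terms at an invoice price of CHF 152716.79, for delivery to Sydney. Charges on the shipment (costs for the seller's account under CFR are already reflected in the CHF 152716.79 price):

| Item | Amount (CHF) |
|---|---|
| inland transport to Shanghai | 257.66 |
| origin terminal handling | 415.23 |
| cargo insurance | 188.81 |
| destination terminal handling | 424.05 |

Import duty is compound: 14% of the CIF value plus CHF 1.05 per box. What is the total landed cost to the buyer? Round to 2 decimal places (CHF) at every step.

CFR: the seller pays costs through ocean freight to the destination port, but not insurance.
Already in the invoice (seller's account under CFR): inland to port, origin terminal — exclude.
CIF value = CFR price + insurance = 152716.79 + 188.81 = 152905.60
Ad valorem component: 152905.60 × 14% = 21406.78
Specific component: 2352 × 1.05 = 2469.60
Import duty = 21406.78 + 2469.60 = 23876.38
Buyer bears: insurance 188.81 + destination terminal 424.05 + duty 23876.38 = 24489.24
Landed cost = invoice 152716.79 + 24489.24 = 177206.03

Total landed cost: CHF 177206.03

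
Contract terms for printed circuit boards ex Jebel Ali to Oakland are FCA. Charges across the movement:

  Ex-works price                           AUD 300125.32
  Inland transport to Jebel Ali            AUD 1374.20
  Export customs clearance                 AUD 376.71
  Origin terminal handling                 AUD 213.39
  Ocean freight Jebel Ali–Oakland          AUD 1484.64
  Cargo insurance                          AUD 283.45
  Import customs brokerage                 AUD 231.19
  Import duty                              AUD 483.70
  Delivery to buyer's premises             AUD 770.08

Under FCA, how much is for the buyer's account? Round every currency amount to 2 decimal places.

Buyer's account: AUD 3466.45

FCA: the seller delivers export-cleared goods to the carrier; the buyer bears costs from that point.
Seller's account: goods 300125.32 + inland to port 1374.20 + export clearance 376.71 = 301876.23
Buyer's account: origin terminal 213.39 + freight 1484.64 + insurance 283.45 + brokerage 231.19 + duty 483.70 + delivery 770.08 = 3466.45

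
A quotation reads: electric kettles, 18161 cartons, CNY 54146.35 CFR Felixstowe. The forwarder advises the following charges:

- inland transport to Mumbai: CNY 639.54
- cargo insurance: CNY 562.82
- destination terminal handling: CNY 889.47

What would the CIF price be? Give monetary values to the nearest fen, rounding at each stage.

Not relevant to the conversion: inland to port — on the seller under both CFR and CIF; already in the CFR price and stays in the CIF price. destination terminal — on the buyer under both terms; not part of either seller's price.
From CFR to CIF, the seller additionally bears: insurance.
CIF price = 54146.35 + 562.82 = 54709.17

CIF price: CNY 54709.17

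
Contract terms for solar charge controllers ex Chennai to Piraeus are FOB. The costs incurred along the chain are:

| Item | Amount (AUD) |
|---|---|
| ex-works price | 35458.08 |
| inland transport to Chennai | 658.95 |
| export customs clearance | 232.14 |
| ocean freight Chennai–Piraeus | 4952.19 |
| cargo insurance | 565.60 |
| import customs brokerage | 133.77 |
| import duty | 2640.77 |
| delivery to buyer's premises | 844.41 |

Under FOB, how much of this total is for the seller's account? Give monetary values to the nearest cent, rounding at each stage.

Seller's account: AUD 36349.17

FOB: the seller bears costs until goods are on board at the origin port; the buyer bears freight, insurance and all costs thereafter.
Seller's account: goods 35458.08 + inland to port 658.95 + export clearance 232.14 = 36349.17
Buyer's account: freight 4952.19 + insurance 565.60 + brokerage 133.77 + duty 2640.77 + delivery 844.41 = 9136.74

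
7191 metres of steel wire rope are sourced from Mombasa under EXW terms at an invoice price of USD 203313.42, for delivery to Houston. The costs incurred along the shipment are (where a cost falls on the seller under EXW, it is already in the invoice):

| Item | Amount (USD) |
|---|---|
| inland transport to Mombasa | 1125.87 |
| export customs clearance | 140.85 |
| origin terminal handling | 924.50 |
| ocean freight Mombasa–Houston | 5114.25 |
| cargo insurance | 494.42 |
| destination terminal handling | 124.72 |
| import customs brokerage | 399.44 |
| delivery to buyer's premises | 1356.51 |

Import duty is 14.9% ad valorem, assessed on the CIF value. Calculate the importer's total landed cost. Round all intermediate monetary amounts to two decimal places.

EXW: the seller makes goods available at their premises; the buyer bears all onward costs.
CIF value = EXW price + inland to port + export clearance + origin terminal + freight + insurance = 203313.42 + 1125.87 + 140.85 + 924.50 + 5114.25 + 494.42 = 211113.31
Import duty = 211113.31 × 14.9% = 31455.88
Buyer bears: inland to port 1125.87 + export clearance 140.85 + origin terminal 924.50 + freight 5114.25 + insurance 494.42 + destination terminal 124.72 + brokerage 399.44 + delivery 1356.51 + duty 31455.88 = 41136.44
Landed cost = invoice 203313.42 + 41136.44 = 244449.86

Total landed cost: USD 244449.86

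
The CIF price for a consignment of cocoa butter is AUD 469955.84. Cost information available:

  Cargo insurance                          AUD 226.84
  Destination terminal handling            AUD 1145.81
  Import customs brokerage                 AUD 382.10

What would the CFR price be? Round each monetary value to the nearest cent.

Not relevant to the conversion: destination terminal, brokerage — on the buyer under both terms; not part of either seller's price.
From CIF to CFR, the seller no longer bears: insurance.
CFR price = 469955.84 − 226.84 = 469729.00

CFR price: AUD 469729.00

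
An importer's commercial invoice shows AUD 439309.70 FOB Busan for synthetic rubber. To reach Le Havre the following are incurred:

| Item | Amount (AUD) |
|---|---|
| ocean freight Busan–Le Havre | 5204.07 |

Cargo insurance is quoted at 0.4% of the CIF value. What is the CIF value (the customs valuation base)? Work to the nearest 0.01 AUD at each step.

CIF value: AUD 446298.97

Let C be the CIF value. C = FOB price + freight + 0.4% × C
C − 0.4% × C = 439309.70 + 5204.07
0.996 × C = 444513.77
C = 444513.77 / 0.996 = 446298.97
Insurance premium = 0.4% × 446298.97 = 1785.20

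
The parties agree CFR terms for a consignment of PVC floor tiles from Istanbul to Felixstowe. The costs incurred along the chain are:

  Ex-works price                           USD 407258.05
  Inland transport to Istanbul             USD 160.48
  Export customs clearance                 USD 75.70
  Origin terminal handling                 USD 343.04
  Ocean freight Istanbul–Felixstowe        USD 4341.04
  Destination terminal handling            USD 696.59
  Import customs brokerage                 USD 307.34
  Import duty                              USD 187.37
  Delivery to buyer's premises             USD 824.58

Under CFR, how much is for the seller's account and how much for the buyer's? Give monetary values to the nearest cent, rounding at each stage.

Seller: USD 412178.31; buyer: USD 2015.88

CFR: the seller pays costs through ocean freight to the destination port, but not insurance.
Seller's account: goods 407258.05 + inland to port 160.48 + export clearance 75.70 + origin terminal 343.04 + freight 4341.04 = 412178.31
Buyer's account: destination terminal 696.59 + brokerage 307.34 + duty 187.37 + delivery 824.58 = 2015.88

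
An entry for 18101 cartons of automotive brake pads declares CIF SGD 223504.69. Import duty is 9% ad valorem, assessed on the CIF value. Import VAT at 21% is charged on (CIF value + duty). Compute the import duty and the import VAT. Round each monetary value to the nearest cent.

Import duty = 223504.69 × 9% = 20115.42
VAT base = CIF + duty = 223504.69 + 20115.42 = 243620.11
Import VAT = 243620.11 × 21% = 51160.22

Import duty: SGD 20115.42; import VAT: SGD 51160.22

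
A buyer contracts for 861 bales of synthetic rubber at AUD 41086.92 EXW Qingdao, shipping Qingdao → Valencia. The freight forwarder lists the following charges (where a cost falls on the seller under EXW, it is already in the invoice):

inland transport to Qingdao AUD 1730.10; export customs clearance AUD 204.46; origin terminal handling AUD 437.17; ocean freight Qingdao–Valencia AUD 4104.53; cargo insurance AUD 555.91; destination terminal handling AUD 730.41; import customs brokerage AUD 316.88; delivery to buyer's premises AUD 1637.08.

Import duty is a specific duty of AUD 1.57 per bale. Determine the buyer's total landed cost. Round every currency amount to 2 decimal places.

EXW: the seller makes goods available at their premises; the buyer bears all onward costs.
CIF value = EXW price + inland to port + export clearance + origin terminal + freight + insurance = 41086.92 + 1730.10 + 204.46 + 437.17 + 4104.53 + 555.91 = 48119.09
Import duty = 861 × 1.57 = 1351.77
Buyer bears: inland to port 1730.10 + export clearance 204.46 + origin terminal 437.17 + freight 4104.53 + insurance 555.91 + destination terminal 730.41 + brokerage 316.88 + delivery 1637.08 + duty 1351.77 = 11068.31
Landed cost = invoice 41086.92 + 11068.31 = 52155.23

Total landed cost: AUD 52155.23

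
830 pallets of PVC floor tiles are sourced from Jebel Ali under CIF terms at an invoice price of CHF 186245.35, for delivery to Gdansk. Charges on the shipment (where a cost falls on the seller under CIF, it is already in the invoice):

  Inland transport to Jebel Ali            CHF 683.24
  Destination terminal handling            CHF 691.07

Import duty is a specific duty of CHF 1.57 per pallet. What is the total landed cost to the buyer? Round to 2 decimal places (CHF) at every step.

CIF: the seller pays costs through ocean freight and marine insurance to the destination port.
Already in the invoice (seller's account under CIF): inland to port — exclude.
The CIF price already equals the CIF value: 186245.35
Import duty = 830 × 1.57 = 1303.10
Buyer bears: destination terminal 691.07 + duty 1303.10 = 1994.17
Landed cost = invoice 186245.35 + 1994.17 = 188239.52

Total landed cost: CHF 188239.52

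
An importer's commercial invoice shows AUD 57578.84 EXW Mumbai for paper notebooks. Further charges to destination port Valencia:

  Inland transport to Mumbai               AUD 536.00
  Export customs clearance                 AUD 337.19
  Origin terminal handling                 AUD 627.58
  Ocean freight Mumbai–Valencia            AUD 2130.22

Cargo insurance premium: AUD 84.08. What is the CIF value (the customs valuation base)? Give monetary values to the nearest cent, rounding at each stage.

CIF = EXW price + pre-shipment costs + freight + insurance
CIF = 57578.84 + 536.00 + 337.19 + 627.58 + 2130.22 + 84.08 = 61293.91

CIF value: AUD 61293.91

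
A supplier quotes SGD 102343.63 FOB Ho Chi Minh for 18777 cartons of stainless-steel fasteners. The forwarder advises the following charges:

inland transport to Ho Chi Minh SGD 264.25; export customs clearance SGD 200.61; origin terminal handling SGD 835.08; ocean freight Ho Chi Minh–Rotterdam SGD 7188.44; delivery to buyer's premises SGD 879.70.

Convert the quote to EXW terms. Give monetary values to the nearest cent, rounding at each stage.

Not relevant to the conversion: delivery, freight — on the buyer under both terms; not part of either seller's price.
From FOB to EXW, the seller no longer bears: inland to port, export clearance, origin terminal.
EXW price = 102343.63 − 264.25 − 200.61 − 835.08 = 101043.69

EXW price: SGD 101043.69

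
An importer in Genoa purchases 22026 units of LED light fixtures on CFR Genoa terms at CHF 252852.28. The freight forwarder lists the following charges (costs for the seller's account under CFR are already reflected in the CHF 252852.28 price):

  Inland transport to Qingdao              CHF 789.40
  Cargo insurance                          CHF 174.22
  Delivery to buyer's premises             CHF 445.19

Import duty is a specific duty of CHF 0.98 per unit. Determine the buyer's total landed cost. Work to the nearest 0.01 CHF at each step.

Total landed cost: CHF 275057.17

CFR: the seller pays costs through ocean freight to the destination port, but not insurance.
Already in the invoice (seller's account under CFR): inland to port — exclude.
CIF value = CFR price + insurance = 252852.28 + 174.22 = 253026.50
Import duty = 22026 × 0.98 = 21585.48
Buyer bears: insurance 174.22 + delivery 445.19 + duty 21585.48 = 22204.89
Landed cost = invoice 252852.28 + 22204.89 = 275057.17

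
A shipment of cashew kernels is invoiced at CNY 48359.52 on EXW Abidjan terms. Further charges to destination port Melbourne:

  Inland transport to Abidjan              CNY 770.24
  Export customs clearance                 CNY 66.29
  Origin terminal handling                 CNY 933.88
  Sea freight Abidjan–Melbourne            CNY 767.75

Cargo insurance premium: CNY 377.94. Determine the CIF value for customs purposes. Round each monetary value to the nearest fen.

CIF = EXW price + pre-shipment costs + freight + insurance
CIF = 48359.52 + 770.24 + 66.29 + 933.88 + 767.75 + 377.94 = 51275.62

CIF value: CNY 51275.62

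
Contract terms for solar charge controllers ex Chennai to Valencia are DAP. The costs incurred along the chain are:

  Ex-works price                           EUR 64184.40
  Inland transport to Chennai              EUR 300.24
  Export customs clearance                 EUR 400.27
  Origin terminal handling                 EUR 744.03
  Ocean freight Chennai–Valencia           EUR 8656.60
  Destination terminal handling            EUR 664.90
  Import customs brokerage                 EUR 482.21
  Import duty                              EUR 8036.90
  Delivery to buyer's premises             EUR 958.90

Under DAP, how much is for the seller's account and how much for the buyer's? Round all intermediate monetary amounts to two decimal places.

Seller: EUR 75909.34; buyer: EUR 8519.11

DAP: the seller bears all costs to the named destination except import duty and clearance.
Seller's account: goods 64184.40 + inland to port 300.24 + export clearance 400.27 + origin terminal 744.03 + freight 8656.60 + destination terminal 664.90 + delivery 958.90 = 75909.34
Buyer's account: brokerage 482.21 + duty 8036.90 = 8519.11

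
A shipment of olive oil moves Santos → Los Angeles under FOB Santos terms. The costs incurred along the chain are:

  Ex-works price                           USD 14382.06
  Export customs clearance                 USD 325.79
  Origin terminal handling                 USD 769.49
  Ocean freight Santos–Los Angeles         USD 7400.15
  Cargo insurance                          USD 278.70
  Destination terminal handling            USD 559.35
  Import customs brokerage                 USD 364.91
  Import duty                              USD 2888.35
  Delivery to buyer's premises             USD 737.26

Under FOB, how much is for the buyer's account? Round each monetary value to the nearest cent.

Buyer's account: USD 12228.72

FOB: the seller bears costs until goods are on board at the origin port; the buyer bears freight, insurance and all costs thereafter.
Seller's account: goods 14382.06 + export clearance 325.79 + origin terminal 769.49 = 15477.34
Buyer's account: freight 7400.15 + insurance 278.70 + destination terminal 559.35 + brokerage 364.91 + duty 2888.35 + delivery 737.26 = 12228.72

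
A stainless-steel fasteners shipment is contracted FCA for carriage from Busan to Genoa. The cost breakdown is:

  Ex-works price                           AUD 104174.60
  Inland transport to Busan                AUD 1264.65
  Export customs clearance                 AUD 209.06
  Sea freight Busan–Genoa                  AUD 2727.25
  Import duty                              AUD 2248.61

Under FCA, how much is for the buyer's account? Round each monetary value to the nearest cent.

Buyer's account: AUD 4975.86

FCA: the seller delivers export-cleared goods to the carrier; the buyer bears costs from that point.
Seller's account: goods 104174.60 + inland to port 1264.65 + export clearance 209.06 = 105648.31
Buyer's account: freight 2727.25 + duty 2248.61 = 4975.86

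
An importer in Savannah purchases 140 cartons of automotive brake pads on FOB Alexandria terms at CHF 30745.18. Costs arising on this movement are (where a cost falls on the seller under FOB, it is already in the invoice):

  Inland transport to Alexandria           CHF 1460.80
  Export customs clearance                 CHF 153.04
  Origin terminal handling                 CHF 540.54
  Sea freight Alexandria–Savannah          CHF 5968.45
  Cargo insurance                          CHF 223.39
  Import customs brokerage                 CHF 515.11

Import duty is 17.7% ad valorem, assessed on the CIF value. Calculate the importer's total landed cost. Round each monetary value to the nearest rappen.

Total landed cost: CHF 43989.98

FOB: the seller bears costs until goods are on board at the origin port; the buyer bears freight, insurance and all costs thereafter.
Already in the invoice (seller's account under FOB): inland to port, export clearance, origin terminal — exclude.
CIF value = FOB price + freight + insurance = 30745.18 + 5968.45 + 223.39 = 36937.02
Import duty = 36937.02 × 17.7% = 6537.85
Buyer bears: freight 5968.45 + insurance 223.39 + brokerage 515.11 + duty 6537.85 = 13244.80
Landed cost = invoice 30745.18 + 13244.80 = 43989.98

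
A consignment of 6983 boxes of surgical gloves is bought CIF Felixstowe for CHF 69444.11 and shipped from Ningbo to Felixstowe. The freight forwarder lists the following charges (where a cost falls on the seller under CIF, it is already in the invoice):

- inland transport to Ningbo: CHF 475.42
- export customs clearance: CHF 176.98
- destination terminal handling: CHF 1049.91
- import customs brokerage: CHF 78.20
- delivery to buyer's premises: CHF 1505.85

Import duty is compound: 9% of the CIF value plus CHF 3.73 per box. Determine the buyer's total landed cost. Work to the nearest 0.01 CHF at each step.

Total landed cost: CHF 104374.63

CIF: the seller pays costs through ocean freight and marine insurance to the destination port.
Already in the invoice (seller's account under CIF): inland to port, export clearance — exclude.
The CIF price already equals the CIF value: 69444.11
Ad valorem component: 69444.11 × 9% = 6249.97
Specific component: 6983 × 3.73 = 26046.59
Import duty = 6249.97 + 26046.59 = 32296.56
Buyer bears: destination terminal 1049.91 + brokerage 78.20 + delivery 1505.85 + duty 32296.56 = 34930.52
Landed cost = invoice 69444.11 + 34930.52 = 104374.63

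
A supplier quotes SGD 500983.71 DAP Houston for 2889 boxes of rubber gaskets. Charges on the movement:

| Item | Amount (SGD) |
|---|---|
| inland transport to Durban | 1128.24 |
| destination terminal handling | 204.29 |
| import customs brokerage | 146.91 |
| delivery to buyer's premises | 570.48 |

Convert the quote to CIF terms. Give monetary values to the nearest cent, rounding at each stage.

CIF price: SGD 500208.94

Not relevant to the conversion: inland to port — on the seller under both DAP and CIF; already in the DAP price and stays in the CIF price. brokerage — on the buyer under both terms; not part of either seller's price.
From DAP to CIF, the seller no longer bears: destination terminal, delivery.
CIF price = 500983.71 − 204.29 − 570.48 = 500208.94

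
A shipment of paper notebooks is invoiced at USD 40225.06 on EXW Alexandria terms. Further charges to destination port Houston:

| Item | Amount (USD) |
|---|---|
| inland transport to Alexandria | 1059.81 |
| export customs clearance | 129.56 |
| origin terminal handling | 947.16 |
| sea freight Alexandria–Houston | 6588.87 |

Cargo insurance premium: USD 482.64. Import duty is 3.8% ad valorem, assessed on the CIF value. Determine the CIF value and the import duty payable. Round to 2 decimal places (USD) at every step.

CIF value: USD 49433.10; import duty: USD 1878.46

CIF = EXW price + pre-shipment costs + freight + insurance
CIF = 40225.06 + 1059.81 + 129.56 + 947.16 + 6588.87 + 482.64 = 49433.10
Import duty = 49433.10 × 3.8% = 1878.46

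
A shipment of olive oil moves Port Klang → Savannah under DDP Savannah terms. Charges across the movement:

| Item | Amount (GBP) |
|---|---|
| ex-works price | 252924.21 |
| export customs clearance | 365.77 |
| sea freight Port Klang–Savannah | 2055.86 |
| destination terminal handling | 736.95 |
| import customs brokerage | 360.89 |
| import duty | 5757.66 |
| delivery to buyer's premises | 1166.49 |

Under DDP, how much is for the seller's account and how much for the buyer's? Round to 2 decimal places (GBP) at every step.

DDP: the seller bears all costs including import duty.
Seller's account: goods 252924.21 + export clearance 365.77 + freight 2055.86 + destination terminal 736.95 + brokerage 360.89 + duty 5757.66 + delivery 1166.49 = 263367.83
Buyer's account: 0.00

Seller: GBP 263367.83; buyer: GBP 0.00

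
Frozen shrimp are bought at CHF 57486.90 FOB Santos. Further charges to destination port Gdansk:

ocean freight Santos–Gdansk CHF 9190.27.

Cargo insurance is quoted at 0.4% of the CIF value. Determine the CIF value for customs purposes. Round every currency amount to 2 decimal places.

Let C be the CIF value. C = FOB price + freight + 0.4% × C
C − 0.4% × C = 57486.90 + 9190.27
0.996 × C = 66677.17
C = 66677.17 / 0.996 = 66944.95
Insurance premium = 0.4% × 66944.95 = 267.78

CIF value: CHF 66944.95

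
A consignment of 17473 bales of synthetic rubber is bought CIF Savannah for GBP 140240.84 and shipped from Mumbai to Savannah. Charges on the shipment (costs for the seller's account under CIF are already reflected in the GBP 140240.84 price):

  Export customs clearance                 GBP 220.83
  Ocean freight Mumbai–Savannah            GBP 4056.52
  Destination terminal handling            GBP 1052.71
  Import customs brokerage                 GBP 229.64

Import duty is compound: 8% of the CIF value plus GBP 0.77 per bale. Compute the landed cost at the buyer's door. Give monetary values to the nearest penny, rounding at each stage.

Total landed cost: GBP 166196.67

CIF: the seller pays costs through ocean freight and marine insurance to the destination port.
Already in the invoice (seller's account under CIF): export clearance, freight — exclude.
The CIF price already equals the CIF value: 140240.84
Ad valorem component: 140240.84 × 8% = 11219.27
Specific component: 17473 × 0.77 = 13454.21
Import duty = 11219.27 + 13454.21 = 24673.48
Buyer bears: destination terminal 1052.71 + brokerage 229.64 + duty 24673.48 = 25955.83
Landed cost = invoice 140240.84 + 25955.83 = 166196.67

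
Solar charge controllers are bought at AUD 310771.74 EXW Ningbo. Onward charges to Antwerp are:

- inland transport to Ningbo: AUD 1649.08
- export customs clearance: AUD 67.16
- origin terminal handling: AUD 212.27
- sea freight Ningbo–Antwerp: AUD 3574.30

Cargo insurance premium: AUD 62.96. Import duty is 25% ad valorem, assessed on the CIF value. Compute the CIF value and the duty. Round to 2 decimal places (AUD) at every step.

CIF = EXW price + pre-shipment costs + freight + insurance
CIF = 310771.74 + 1649.08 + 67.16 + 212.27 + 3574.30 + 62.96 = 316337.51
Import duty = 316337.51 × 25% = 79084.38

CIF value: AUD 316337.51; import duty: AUD 79084.38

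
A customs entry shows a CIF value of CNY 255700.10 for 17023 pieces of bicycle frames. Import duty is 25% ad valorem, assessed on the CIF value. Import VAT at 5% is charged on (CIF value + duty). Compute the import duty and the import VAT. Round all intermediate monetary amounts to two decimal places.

Import duty = 255700.10 × 25% = 63925.03
VAT base = CIF + duty = 255700.10 + 63925.03 = 319625.13
Import VAT = 319625.13 × 5% = 15981.26

Import duty: CNY 63925.03; import VAT: CNY 15981.26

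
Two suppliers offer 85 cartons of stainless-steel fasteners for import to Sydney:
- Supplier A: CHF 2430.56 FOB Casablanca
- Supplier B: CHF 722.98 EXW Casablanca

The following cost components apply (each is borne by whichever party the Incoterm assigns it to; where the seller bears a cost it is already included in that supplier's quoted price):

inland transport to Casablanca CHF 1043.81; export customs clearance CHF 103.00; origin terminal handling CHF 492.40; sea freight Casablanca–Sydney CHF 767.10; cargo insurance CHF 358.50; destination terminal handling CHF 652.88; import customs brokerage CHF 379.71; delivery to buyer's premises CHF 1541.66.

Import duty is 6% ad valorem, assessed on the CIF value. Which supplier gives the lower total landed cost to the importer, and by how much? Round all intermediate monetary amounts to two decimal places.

Supplier B is cheaper by CHF 72.47

Supplier A (FOB):
CIF value = FOB price + freight + insurance = 2430.56 + 767.10 + 358.50 = 3556.16
Import duty = 3556.16 × 6% = 213.37
Buyer bears (A): 767.10 + 358.50 + 652.88 + 379.71 + 1541.66 = 3699.85
Landed cost (A) = invoice 2430.56 + 3699.85 + duty 213.37 = 6343.78
Supplier B (EXW):
CIF value = EXW price + inland to port + export clearance + origin terminal + freight + insurance = 722.98 + 1043.81 + 103.00 + 492.40 + 767.10 + 358.50 = 3487.79
Import duty = 3487.79 × 6% = 209.27
Buyer bears (B): 1043.81 + 103.00 + 492.40 + 767.10 + 358.50 + 652.88 + 379.71 + 1541.66 = 5339.06
Landed cost (B) = invoice 722.98 + 5339.06 + duty 209.27 = 6271.31
Difference = |6343.78 − 6271.31| = 72.47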